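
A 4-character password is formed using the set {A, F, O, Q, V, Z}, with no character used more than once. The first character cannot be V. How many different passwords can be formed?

300

The first character has 6−1 = 5 choices (anything except V).
The remaining 3 characters are filled from the other 5 symbols without repetition: 5 × 4 × 3 = 60.
Total: 5 × 60 = 300.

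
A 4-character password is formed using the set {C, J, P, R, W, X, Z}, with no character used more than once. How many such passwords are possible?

With no repetition, fill the 4 characters in order: 7 choices, then 6, down to 4.
That product is 7 × 6 × 5 × 4 = 840.

840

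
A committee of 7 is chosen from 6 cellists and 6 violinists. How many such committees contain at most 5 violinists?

Split by how many violinists are chosen (0 through 5).
Sum: C(6,0)·C(6,7) + C(6,1)·C(6,6) + C(6,2)·C(6,5) + C(6,3)·C(6,4) + C(6,4)·C(6,3) + C(6,5)·C(6,2) = 0 + 6 + 90 + 300 + 300 + 90 = 786.

786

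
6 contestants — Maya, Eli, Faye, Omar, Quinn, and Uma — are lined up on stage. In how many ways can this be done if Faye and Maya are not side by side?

480

There are 6! = 720 arrangements in all. If Faye and Maya are adjacent, merging them into one block gives 2·(5)! = 240 arrangements.
Complementary counting: 720 − 240 = 480.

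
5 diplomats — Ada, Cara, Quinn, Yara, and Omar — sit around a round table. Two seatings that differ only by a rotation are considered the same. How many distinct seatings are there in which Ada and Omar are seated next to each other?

Treat {Ada, Omar} as one unit (2 internal orders) and seat the resulting 4 units around the table: (3)! circular arrangements.
So 2 × (3)! = 2 × 6 = 12.

12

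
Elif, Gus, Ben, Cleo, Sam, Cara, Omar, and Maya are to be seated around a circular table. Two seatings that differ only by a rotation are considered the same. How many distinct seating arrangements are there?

5040

Seat Elif anywhere (absorbing the rotational symmetry), then permute the other 7: (7)! = 5040.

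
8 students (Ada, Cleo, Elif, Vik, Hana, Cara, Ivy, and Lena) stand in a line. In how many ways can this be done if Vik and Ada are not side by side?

There are 8! = 40320 arrangements in all. If Vik and Ada are adjacent, merging them into one block gives 2·(7)! = 10080 arrangements.
Complementary counting: 40320 − 10080 = 30240.

30240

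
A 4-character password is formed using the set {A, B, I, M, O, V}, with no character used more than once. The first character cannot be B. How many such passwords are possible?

The first character has 6−1 = 5 choices (anything except B).
The remaining 3 characters are filled from the other 5 symbols without repetition: 5 × 4 × 3 = 60.
Total: 5 × 60 = 300.

300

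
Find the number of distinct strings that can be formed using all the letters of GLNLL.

The 5 letters of GLNLL have repeats: L appearing 3 times.
Dividing 5! = 120 by 3! = 6 for the repeated letters gives 20.

20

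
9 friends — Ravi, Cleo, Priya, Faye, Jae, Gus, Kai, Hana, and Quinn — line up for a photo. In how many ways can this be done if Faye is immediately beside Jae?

Place the 7 others and the Faye-Jae pair as 8 objects in a line; the pair has 2 internal arrangements.
That gives 2 × 8! = 2 × 40320 = 80640.

80640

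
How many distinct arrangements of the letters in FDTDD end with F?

With the last slot taken by F, it remains to arrange the other 4 letters (DTDD).
Those 4 letters have D appearing 3 times, giving (4)!/(3!) = 4.

4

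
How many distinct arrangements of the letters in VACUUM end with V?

With the last slot taken by V, it remains to arrange the other 5 letters (ACUUM).
Those 5 letters have U appearing twice, giving (5)!/(2!) = 60.

60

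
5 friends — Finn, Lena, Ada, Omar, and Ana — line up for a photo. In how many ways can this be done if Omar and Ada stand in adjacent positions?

Treat {Omar, Ada} as a single unit. There are 4 units to order, and the pair itself can be ordered 2 ways.
That gives 2 × 4! = 2 × 24 = 48.

48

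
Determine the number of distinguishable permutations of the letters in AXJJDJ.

120

AXJJDJ has 6 letters with J appearing 3 times.
Dividing 6! = 720 by 3! = 6 for the repeated letters gives 120.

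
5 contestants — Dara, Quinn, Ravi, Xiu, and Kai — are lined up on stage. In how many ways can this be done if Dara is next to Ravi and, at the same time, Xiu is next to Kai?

24

Treat {Dara,Ravi} as one block (2 orders) and {Xiu,Kai} as another (2 orders).
That leaves 3 units to arrange: 2 × 2 × 3! = 4 × 6 = 24.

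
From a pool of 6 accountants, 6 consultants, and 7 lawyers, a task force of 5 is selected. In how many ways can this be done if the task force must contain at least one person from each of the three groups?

8295

With no constraint there are C(19,5) = 11628 possible selections.
Subtract selections that omit an entire group: no accountants → C(13,5) = 1287; no consultants → C(13,5) = 1287; no lawyers → C(12,5) = 792.
Add back selections omitting two groups (i.e. drawn from a single group): C(6,5) + C(6,5) + C(7,5) = 33.
By inclusion–exclusion: 11628 − 3366 + 33 = 8295.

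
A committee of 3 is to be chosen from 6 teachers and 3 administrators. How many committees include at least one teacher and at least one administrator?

With no constraint there are C(9,3) = 84 possible selections.
Selections missing a whole group: no teachers → C(3,3) = 1; no administrators → C(6,3) = 20.
Both groups omitted at once is impossible, so 84 − 21 = 63.

63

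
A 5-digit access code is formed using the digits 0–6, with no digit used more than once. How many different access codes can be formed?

2520

Choose and order 5 of the 7 symbols: the first digit has 7 options, the next 6, and so on down to 3.
7 × 6 × 5 × 4 × 3 = 2520.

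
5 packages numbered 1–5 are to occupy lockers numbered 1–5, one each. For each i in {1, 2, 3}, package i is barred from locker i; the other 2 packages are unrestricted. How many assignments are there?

64

Let Aᵢ (for i ∈ {1, 2, 3}) be the placements that put package i in its forbidden locker. Any j of these fix j positions, leaving (5−j)! ways to fill the rest, and there are C(3,j) ways to pick which j.
By inclusion–exclusion, the number of valid placements is Σ_{j=0}^{3} (−1)^j C(3,j)·(5−j)!.
Computing: 120 − 72 + 18 − 2 = 64.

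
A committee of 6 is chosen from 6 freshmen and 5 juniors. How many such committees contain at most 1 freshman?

Split by how many freshmen are chosen (0 through 1).
Sum: C(6,0)·C(5,6) + C(6,1)·C(5,5) = 0 + 6 = 6.

6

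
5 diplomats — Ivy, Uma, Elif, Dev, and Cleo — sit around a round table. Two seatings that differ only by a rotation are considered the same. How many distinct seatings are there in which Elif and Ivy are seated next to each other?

12

Treat {Elif, Ivy} as one unit (2 internal orders) and seat the resulting 4 units around the table: (3)! circular arrangements.
So 2 × (3)! = 2 × 6 = 12.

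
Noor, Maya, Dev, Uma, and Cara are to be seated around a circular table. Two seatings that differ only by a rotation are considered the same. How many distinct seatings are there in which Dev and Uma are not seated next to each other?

12

All circular seatings of 5 people number (4)! = 24.
Seatings with Dev beside Uma: treat them as a block with 2 internal orders, giving 2 × (3)! = 12.
Subtracting, 24 − 12 = 12.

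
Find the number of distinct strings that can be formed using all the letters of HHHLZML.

420

The 7 letters of HHHLZML have repeats: H appearing 3 times and L appearing twice.
Dividing 7! = 5040 by 3!·2! = 12 for the repeated letters gives 420.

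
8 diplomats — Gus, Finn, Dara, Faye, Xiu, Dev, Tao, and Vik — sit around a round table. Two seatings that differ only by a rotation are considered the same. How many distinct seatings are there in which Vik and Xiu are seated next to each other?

Glue Vik and Xiu into a block (2 internal orders). Seating 7 units around a circle gives (6)! arrangements.
So 2 × (6)! = 2 × 720 = 1440.

1440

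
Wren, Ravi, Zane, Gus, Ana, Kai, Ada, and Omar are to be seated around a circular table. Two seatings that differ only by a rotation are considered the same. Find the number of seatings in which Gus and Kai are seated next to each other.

1440

Treat {Gus, Kai} as one unit (2 internal orders) and seat the resulting 7 units around the table: (6)! circular arrangements.
So 2 × (6)! = 2 × 720 = 1440.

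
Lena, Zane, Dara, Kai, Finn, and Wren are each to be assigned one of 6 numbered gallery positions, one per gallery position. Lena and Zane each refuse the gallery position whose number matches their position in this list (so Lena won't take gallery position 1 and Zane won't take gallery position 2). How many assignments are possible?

Let Aᵢ (for i ∈ {1, 2}) be the placements that put person i in their forbidden gallery position. Any j of these fix j positions, leaving (6−j)! ways to fill the rest, and there are C(2,j) ways to pick which j.
By inclusion–exclusion, the number of valid placements is Σ_{j=0}^{2} (−1)^j C(2,j)·(6−j)!.
Computing: 720 − 240 + 24 = 504.

504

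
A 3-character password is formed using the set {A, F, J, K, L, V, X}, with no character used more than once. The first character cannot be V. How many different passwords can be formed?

180

The first character has 7−1 = 6 choices (anything except V).
The remaining 2 characters are filled from the other 6 symbols without repetition: 6 × 5 = 30.
Total: 6 × 30 = 180.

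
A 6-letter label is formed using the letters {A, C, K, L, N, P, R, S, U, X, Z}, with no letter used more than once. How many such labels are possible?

332640

This is a permutation of 6 out of 11: P(11,6) = 11!/5!.
11 × 10 × 9 × 8 × 7 × 6 = 332640.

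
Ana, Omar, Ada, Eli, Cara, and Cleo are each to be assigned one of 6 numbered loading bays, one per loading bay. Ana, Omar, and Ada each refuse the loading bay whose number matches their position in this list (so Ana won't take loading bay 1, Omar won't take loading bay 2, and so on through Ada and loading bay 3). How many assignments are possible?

Let Aᵢ (for i ∈ {1, 2, 3}) be the placements that put person i in their forbidden loading bay. Any j of these fix j positions, leaving (6−j)! ways to fill the rest, and there are C(3,j) ways to pick which j.
By inclusion–exclusion, the number of valid placements is Σ_{j=0}^{3} (−1)^j C(3,j)·(6−j)!.
Computing: 720 − 360 + 72 − 6 = 426.

426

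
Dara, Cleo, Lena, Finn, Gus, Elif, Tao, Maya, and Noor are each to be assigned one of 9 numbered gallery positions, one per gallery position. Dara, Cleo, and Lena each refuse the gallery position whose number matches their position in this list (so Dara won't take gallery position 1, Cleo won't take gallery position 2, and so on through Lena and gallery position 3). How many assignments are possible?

Let Aᵢ (for i ∈ {1, 2, 3}) be the placements that put person i in their forbidden gallery position. Any j of these fix j positions, leaving (9−j)! ways to fill the rest, and there are C(3,j) ways to pick which j.
By inclusion–exclusion, the number of valid placements is Σ_{j=0}^{3} (−1)^j C(3,j)·(9−j)!.
Computing: 362880 − 120960 + 15120 − 720 = 256320.

256320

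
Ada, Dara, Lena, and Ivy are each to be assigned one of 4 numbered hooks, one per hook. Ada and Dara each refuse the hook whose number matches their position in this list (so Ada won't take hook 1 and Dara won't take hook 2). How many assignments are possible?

Let Aᵢ (for i ∈ {1, 2}) be the placements that put person i in their forbidden hook. Any j of these fix j positions, leaving (4−j)! ways to fill the rest, and there are C(2,j) ways to pick which j.
By inclusion–exclusion, the number of valid placements is Σ_{j=0}^{2} (−1)^j C(2,j)·(4−j)!.
Computing: 24 − 12 + 2 = 14.

14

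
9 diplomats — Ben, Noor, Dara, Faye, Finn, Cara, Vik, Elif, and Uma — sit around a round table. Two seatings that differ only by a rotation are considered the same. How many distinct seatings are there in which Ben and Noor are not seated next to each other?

Without the restriction there are (8)! = 40320 seatings.
Seatings with Ben beside Noor: treat them as a block with 2 internal orders, giving 2 × (7)! = 10080.
Subtracting, 40320 − 10080 = 30240.

30240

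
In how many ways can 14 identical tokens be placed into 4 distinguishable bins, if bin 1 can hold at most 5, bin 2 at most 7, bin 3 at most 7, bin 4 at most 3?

Ignoring the caps, the number of non-negative solutions to x_1+…+x_4 = 14 is C(17,3) = 680.
Subtract solutions that violate a single cap (substitute x_i' = x_i − (cap_i+1)): x_1 ≥ 6 gives C(11,3) = 165; x_2 ≥ 8 gives C(9,3) = 84; x_3 ≥ 8 gives C(9,3) = 84; x_4 ≥ 4 gives C(13,3) = 286. Together 619.
Add back pairs where two caps are both exceeded: 1 + 1 + 35 + 0 + 10 + 10 = 57.
By inclusion–exclusion the count is 680 − 619 + 57 = 118.

118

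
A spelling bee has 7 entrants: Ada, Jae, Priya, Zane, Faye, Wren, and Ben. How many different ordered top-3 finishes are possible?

210

This is an ordered selection of 3 from 7: P(7,3).
That gives 7 × 6 × 5 = 210.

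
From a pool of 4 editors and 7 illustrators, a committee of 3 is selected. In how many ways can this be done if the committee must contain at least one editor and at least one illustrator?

Unrestricted: C(11,3) = 165 ways to pick any 3 of the 11.
Subtract selections that omit an entire group: no editors → C(7,3) = 35; no illustrators → C(4,3) = 4.
Both groups omitted at once is impossible, so 165 − 39 = 126.

126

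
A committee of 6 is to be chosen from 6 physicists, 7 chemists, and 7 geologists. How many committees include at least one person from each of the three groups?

Total 6-person selections from all 20: C(20,6) = 38760.
Selections missing a whole group: no physicists → C(14,6) = 3003; no chemists → C(13,6) = 1716; no geologists → C(13,6) = 1716.
Add back selections omitting two groups (i.e. drawn from a single group): C(6,6) + C(7,6) + C(7,6) = 15.
By inclusion–exclusion: 38760 − 6435 + 15 = 32340.

32340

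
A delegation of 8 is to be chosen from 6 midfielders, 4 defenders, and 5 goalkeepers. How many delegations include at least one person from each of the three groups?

Unrestricted: C(15,8) = 6435 ways to pick any 8 of the 15.
Subtract selections that omit an entire group: no midfielders → C(9,8) = 9; no defenders → C(11,8) = 165; no goalkeepers → C(10,8) = 45.
Add back selections omitting two groups (i.e. drawn from a single group): C(6,8) + C(4,8) + C(5,8) = 0.
By inclusion–exclusion: 6435 − 219 + 0 = 6216.

6216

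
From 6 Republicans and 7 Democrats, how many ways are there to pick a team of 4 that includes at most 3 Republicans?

700

Split by how many Republicans are chosen (0 through 3).
Sum: C(6,0)·C(7,4) + C(6,1)·C(7,3) + C(6,2)·C(7,2) + C(6,3)·C(7,1) = 35 + 210 + 315 + 140 = 700.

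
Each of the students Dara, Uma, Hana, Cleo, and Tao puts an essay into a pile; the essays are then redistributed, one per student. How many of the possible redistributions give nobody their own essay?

This is the derangement count D_5: permutations of 5 items with no fixed point.
By inclusion–exclusion this is Σ_{j=0}^{5} (−1)^j C(5,j)·(5−j)!.
Computing: 120 − 120 + 60 − 20 + 5 − 1 = 44.

44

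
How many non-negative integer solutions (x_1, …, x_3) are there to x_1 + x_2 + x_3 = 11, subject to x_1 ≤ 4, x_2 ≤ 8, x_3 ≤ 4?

Without the upper bounds there are C(13,2) = 78 ways to split 11 among 3 variables.
Subtract solutions that violate a single cap (substitute x_i' = x_i − (cap_i+1)): x_1 ≥ 5 gives C(8,2) = 28; x_2 ≥ 9 gives C(4,2) = 6; x_3 ≥ 5 gives C(8,2) = 28. Together 62.
Add back pairs where two caps are both exceeded: 0 + 3 + 0 = 3.
By inclusion–exclusion the count is 78 − 62 + 3 = 19.

19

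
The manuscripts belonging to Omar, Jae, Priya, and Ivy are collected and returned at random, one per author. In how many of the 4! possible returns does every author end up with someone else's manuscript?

Count assignments avoiding every fixed point. For any j of the 4 authors fixed to their own manuscript, the other 4−j can be arranged in (4−j)! ways.
By inclusion–exclusion this is Σ_{j=0}^{4} (−1)^j C(4,j)·(4−j)!.
Computing: 24 − 24 + 12 − 4 + 1 = 9.

9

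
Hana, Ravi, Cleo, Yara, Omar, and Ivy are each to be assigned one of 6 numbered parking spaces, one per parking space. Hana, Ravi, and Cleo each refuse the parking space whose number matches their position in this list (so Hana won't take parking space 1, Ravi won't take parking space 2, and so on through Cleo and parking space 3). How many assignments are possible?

426

Let Aᵢ (for i ∈ {1, 2, 3}) be the placements that put person i in their forbidden parking space. Any j of these fix j positions, leaving (6−j)! ways to fill the rest, and there are C(3,j) ways to pick which j.
By inclusion–exclusion, the number of valid placements is Σ_{j=0}^{3} (−1)^j C(3,j)·(6−j)!.
Computing: 720 − 360 + 72 − 6 = 426.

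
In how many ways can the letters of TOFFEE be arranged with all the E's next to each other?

Treat the 2 copies of E as a single block. The multiset to arrange is then {EE, F, F, O, T}, 5 items in all.
That gives (5)!/(2!) = 60 arrangements.

60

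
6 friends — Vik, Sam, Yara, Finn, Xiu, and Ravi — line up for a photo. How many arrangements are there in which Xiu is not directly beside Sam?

480

There are 6! = 720 arrangements in all. If Xiu and Sam are adjacent, merging them into one block gives 2·(5)! = 240 arrangements.
So 720 − 240 = 480 arrangements keep them apart.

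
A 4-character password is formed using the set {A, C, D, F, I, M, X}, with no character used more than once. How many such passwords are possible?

With no repetition, fill the 4 characters in order: 7 choices, then 6, down to 4.
That product is 7 × 6 × 5 × 4 = 840.

840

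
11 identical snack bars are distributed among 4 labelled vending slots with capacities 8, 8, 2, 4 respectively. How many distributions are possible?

115

Without the upper bounds there are C(14,3) = 364 ways to split 11 among 4 vending slots.
Subtract solutions that violate a single cap (substitute x_i' = x_i − (cap_i+1)): x_1 ≥ 9 gives C(5,3) = 10; x_2 ≥ 9 gives C(5,3) = 10; x_3 ≥ 3 gives C(11,3) = 165; x_4 ≥ 5 gives C(9,3) = 84. Together 269.
Add back pairs where two caps are both exceeded: 0 + 0 + 0 + 0 + 0 + 20 = 20.
By inclusion–exclusion the count is 364 − 269 + 20 = 115.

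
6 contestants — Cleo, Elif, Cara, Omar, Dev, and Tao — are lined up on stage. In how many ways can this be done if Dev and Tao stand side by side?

240

Glue Dev and Tao into one block (2 internal orders), leaving 5 units to arrange in a row.
That gives 2 × 5! = 2 × 120 = 240.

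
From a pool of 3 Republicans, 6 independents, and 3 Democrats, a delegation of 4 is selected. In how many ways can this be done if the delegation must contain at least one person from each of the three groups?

243

Unrestricted: C(12,4) = 495 ways to pick any 4 of the 12.
Selections missing a whole group: no Republicans → C(9,4) = 126; no independents → C(6,4) = 15; no Democrats → C(9,4) = 126.
Add back selections omitting two groups (i.e. drawn from a single group): C(3,4) + C(6,4) + C(3,4) = 15.
By inclusion–exclusion: 495 − 267 + 15 = 243.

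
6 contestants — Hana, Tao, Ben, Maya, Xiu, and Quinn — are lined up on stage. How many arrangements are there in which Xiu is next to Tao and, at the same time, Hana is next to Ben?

96

Treat {Xiu,Tao} as one block (2 orders) and {Hana,Ben} as another (2 orders).
That leaves 4 units to arrange: 2 × 2 × 4! = 4 × 24 = 96.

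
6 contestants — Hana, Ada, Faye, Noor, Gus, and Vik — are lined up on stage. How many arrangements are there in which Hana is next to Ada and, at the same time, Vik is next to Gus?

96

Treat {Hana,Ada} as one block (2 orders) and {Vik,Gus} as another (2 orders).
That leaves 4 units to arrange: 2 × 2 × 4! = 4 × 24 = 96.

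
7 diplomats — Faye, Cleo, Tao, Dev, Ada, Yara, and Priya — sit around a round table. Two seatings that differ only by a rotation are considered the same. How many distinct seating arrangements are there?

720

Around a circle, 7 distinct people have 7!/7 = (6)! = 720 rotationally distinct seatings.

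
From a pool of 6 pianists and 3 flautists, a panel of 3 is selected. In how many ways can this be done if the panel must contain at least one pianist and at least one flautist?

Total 3-person selections from all 9: C(9,3) = 84.
Selections missing a whole group: no pianists → C(3,3) = 1; no flautists → C(6,3) = 20.
Both groups omitted at once is impossible, so 84 − 21 = 63.

63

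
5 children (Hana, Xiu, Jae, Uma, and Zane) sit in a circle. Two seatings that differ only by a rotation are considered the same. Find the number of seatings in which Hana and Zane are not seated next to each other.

12

Without the restriction there are (4)! = 24 seatings.
Seatings with Hana beside Zane: treat them as a block with 2 internal orders, giving 2 × (3)! = 12.
Subtracting, 24 − 12 = 12.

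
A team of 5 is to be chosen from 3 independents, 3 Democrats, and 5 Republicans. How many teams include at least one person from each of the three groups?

345

Total 5-person selections from all 11: C(11,5) = 462.
Selections missing a whole group: no independents → C(8,5) = 56; no Democrats → C(8,5) = 56; no Republicans → C(6,5) = 6.
Add back selections omitting two groups (i.e. drawn from a single group): C(3,5) + C(3,5) + C(5,5) = 1.
By inclusion–exclusion: 462 − 118 + 1 = 345.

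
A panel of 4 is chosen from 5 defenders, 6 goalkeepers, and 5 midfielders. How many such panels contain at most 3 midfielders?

Split by how many midfielders are chosen (0 through 3).
Sum: C(5,0)·C(11,4) + C(5,1)·C(11,3) + C(5,2)·C(11,2) + C(5,3)·C(11,1) = 330 + 825 + 550 + 110 = 1815.

1815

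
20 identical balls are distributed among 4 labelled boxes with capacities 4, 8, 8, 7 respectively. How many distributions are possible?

110

Without the upper bounds there are C(23,3) = 1771 ways to split 20 among 4 boxes.
Subtract solutions that violate a single cap (substitute x_i' = x_i − (cap_i+1)): x_1 ≥ 5 gives C(18,3) = 816; x_2 ≥ 9 gives C(14,3) = 364; x_3 ≥ 9 gives C(14,3) = 364; x_4 ≥ 8 gives C(15,3) = 455. Together 1999.
Add back pairs where two caps are both exceeded: 84 + 84 + 120 + 10 + 20 + 20 = 338.
By inclusion–exclusion the count is 1771 − 1999 + 338 = 110.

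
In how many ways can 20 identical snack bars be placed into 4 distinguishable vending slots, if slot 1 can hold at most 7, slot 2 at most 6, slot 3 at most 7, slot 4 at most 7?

Ignoring the caps, the number of non-negative solutions to x_1+…+x_4 = 20 is C(23,3) = 1771.
Subtract solutions that violate a single cap (substitute x_i' = x_i − (cap_i+1)): x_1 ≥ 8 gives C(15,3) = 455; x_2 ≥ 7 gives C(16,3) = 560; x_3 ≥ 8 gives C(15,3) = 455; x_4 ≥ 8 gives C(15,3) = 455. Together 1925.
Add back pairs where two caps are both exceeded: 56 + 35 + 35 + 56 + 56 + 35 = 273.
By inclusion–exclusion the count is 1771 − 1925 + 273 = 119.

119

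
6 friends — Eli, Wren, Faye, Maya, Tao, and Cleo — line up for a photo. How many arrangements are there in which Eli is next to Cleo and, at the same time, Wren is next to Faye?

Treat {Eli,Cleo} as one block (2 orders) and {Wren,Faye} as another (2 orders).
That leaves 4 units to arrange: 2 × 2 × 4! = 4 × 24 = 96.

96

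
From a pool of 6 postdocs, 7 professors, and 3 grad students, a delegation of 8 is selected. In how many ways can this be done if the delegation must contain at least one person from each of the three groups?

Unrestricted: C(16,8) = 12870 ways to pick any 8 of the 16.
Subtract selections that omit an entire group: no postdocs → C(10,8) = 45; no professors → C(9,8) = 9; no grad students → C(13,8) = 1287.
Add back selections omitting two groups (i.e. drawn from a single group): C(6,8) + C(7,8) + C(3,8) = 0.
By inclusion–exclusion: 12870 − 1341 + 0 = 11529.

11529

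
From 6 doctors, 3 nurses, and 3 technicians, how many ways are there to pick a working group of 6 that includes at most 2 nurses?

Split by how many nurses are chosen (0 through 2).
Sum: C(3,0)·C(9,6) + C(3,1)·C(9,5) + C(3,2)·C(9,4) = 84 + 378 + 378 = 840.

840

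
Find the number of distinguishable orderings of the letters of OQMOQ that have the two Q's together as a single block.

12

Treat the 2 copies of Q as a single block. The multiset to arrange is then {QQ, M, O, O}, 4 items in all.
That gives (4)!/(2!) = 12 arrangements.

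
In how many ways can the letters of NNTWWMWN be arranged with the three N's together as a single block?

Treat the 3 copies of N as a single block. The multiset to arrange is then {NNN, M, T, W, W, W}, 6 items in all.
That gives (6)!/(3!) = 120 arrangements.

120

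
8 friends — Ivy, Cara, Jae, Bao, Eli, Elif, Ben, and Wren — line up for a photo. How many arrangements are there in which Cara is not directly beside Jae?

30240

There are 8! = 40320 arrangements in all. If Cara and Jae are adjacent, merging them into one block gives 2·(7)! = 10080 arrangements.
So 40320 − 10080 = 30240 arrangements keep them apart.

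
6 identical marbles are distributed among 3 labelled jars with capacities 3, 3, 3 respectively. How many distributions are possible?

Ignoring the caps, the number of non-negative solutions to x_1+…+x_3 = 6 is C(8,2) = 28.
Subtract solutions that violate a single cap (substitute x_i' = x_i − (cap_i+1)): x_1 ≥ 4 gives C(4,2) = 6; x_2 ≥ 4 gives C(4,2) = 6; x_3 ≥ 4 gives C(4,2) = 6. Together 18.
No two caps can be exceeded simultaneously, so the pair terms are all 0.
By inclusion–exclusion the count is 28 − 18 + 0 = 10.

10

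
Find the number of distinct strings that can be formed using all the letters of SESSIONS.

1680

Letter multiplicities in SESSIONS: E×1, I×1, N×1, O×1, S×4.
So there are 8! / (4!) = 1680 distinguishable arrangements.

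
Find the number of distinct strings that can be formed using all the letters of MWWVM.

30

MWWVM has 5 letters with M appearing twice and W appearing twice.
Dividing 5! = 120 by 2!·2! = 4 for the repeated letters gives 30.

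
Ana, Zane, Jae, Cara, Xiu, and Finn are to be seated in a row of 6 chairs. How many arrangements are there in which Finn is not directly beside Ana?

480

There are 6! = 720 arrangements in all. If Finn and Ana are adjacent, merging them into one block gives 2·(5)! = 240 arrangements.
So 720 − 240 = 480 arrangements keep them apart.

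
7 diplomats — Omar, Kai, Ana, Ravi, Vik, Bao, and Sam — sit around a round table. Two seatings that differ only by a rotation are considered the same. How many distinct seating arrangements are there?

720

Around a circle, 7 distinct people have 7!/7 = (6)! = 720 rotationally distinct seatings.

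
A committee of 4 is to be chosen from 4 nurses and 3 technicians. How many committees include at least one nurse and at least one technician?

34

Total 4-person selections from all 7: C(7,4) = 35.
Selections missing a whole group: no nurses → C(3,4) = 0; no technicians → C(4,4) = 1.
Both groups omitted at once is impossible, so 35 − 1 = 34.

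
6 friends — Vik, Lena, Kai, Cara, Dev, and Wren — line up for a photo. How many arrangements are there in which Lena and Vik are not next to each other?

480

There are 6! = 720 arrangements in all. If Lena and Vik are adjacent, merging them into one block gives 2·(5)! = 240 arrangements.
Complementary counting: 720 − 240 = 480.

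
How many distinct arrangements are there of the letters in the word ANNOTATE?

5040

The 8 letters of ANNOTATE have repeats: A appearing twice, N appearing twice, and T appearing twice.
Dividing 8! = 40320 by 2!·2!·2! = 8 for the repeated letters gives 5040.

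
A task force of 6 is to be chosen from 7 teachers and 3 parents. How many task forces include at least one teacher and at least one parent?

Total 6-person selections from all 10: C(10,6) = 210.
Subtract selections that omit an entire group: no teachers → C(3,6) = 0; no parents → C(7,6) = 7.
Both groups omitted at once is impossible, so 210 − 7 = 203.

203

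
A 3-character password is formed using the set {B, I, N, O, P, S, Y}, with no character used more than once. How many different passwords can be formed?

210

With no repetition, fill the 3 characters in order: 7 choices, then 6, down to 5.
That product is 7 × 6 × 5 = 210.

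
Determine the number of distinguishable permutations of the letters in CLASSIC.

Letter multiplicities in CLASSIC: A×1, C×2, I×1, L×1, S×2.
So there are 7! / (2!·2!) = 1260 distinguishable arrangements.

1260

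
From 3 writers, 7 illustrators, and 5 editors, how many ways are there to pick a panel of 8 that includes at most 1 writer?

2871

Split by how many writers are chosen (0 through 1).
Sum: C(3,0)·C(12,8) + C(3,1)·C(12,7) = 495 + 2376 = 2871.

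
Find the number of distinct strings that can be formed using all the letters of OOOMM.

The 5 letters of OOOMM have repeats: M appearing twice and O appearing 3 times.
So there are 5! / (3!·2!) = 10 distinguishable arrangements.

10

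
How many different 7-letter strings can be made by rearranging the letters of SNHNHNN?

Letter multiplicities in SNHNHNN: H×2, N×4, S×1.
The number of distinct arrangements is 7!/(4!·2!) = 5040/48 = 105.

105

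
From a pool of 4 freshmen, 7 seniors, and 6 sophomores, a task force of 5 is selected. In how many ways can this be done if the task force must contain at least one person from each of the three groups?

4214

With no constraint there are C(17,5) = 6188 possible selections.
Subtract selections that omit an entire group: no freshmen → C(13,5) = 1287; no seniors → C(10,5) = 252; no sophomores → C(11,5) = 462.
Add back selections omitting two groups (i.e. drawn from a single group): C(4,5) + C(7,5) + C(6,5) = 27.
By inclusion–exclusion: 6188 − 2001 + 27 = 4214.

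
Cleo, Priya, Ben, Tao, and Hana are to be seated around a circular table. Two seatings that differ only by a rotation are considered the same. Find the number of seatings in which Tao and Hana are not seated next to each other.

12

All circular seatings of 5 people number (4)! = 24.
Those with Tao next to Hana: fuse the pair into one unit and seat 4 units around a circle — 2·(3)! = 12.
Subtracting, 24 − 12 = 12.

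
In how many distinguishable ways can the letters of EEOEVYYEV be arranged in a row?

3780

Letter multiplicities in EEOEVYYEV: E×4, O×1, V×2, Y×2.
So there are 9! / (4!·2!·2!) = 3780 distinguishable arrangements.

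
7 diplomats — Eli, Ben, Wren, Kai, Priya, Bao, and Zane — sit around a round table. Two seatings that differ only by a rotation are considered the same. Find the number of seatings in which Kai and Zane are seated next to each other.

240

Glue Kai and Zane into a block (2 internal orders). Seating 6 units around a circle gives (5)! arrangements.
So 2 × (5)! = 2 × 120 = 240.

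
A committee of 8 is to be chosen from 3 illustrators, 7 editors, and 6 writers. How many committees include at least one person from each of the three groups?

11529

Total 8-person selections from all 16: C(16,8) = 12870.
Subtract selections that omit an entire group: no illustrators → C(13,8) = 1287; no editors → C(9,8) = 9; no writers → C(10,8) = 45.
Add back selections omitting two groups (i.e. drawn from a single group): C(3,8) + C(7,8) + C(6,8) = 0.
By inclusion–exclusion: 12870 − 1341 + 0 = 11529.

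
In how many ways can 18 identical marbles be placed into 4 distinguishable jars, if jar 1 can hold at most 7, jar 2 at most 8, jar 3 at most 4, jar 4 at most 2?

Ignoring the caps, the number of non-negative solutions to x_1+…+x_4 = 18 is C(21,3) = 1330.
Subtract solutions that violate a single cap (substitute x_i' = x_i − (cap_i+1)): x_1 ≥ 8 gives C(13,3) = 286; x_2 ≥ 9 gives C(12,3) = 220; x_3 ≥ 5 gives C(16,3) = 560; x_4 ≥ 3 gives C(18,3) = 816. Together 1882.
Add back pairs where two caps are both exceeded: 4 + 56 + 120 + 35 + 84 + 286 = 585.
Subtract triples: 0 + 0 + 10 + 4 = 14.
By inclusion–exclusion the count is 1330 − 1882 + 585 − 14 = 19.

19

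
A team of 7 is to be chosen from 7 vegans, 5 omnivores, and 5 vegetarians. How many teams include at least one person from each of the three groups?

17745

Unrestricted: C(17,7) = 19448 ways to pick any 7 of the 17.
Selections missing a whole group: no vegans → C(10,7) = 120; no omnivores → C(12,7) = 792; no vegetarians → C(12,7) = 792.
Add back selections omitting two groups (i.e. drawn from a single group): C(7,7) + C(5,7) + C(5,7) = 1.
By inclusion–exclusion: 19448 − 1704 + 1 = 17745.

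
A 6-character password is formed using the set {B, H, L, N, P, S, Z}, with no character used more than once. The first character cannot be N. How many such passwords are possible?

4320

The first character has 7−1 = 6 choices (anything except N).
The remaining 5 characters are filled from the other 6 symbols without repetition: 6 × 5 × 4 × 3 × 2 = 720.
Total: 6 × 720 = 4320.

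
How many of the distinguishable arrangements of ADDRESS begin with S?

Fix S in the first position and arrange the remaining 6 letters.
Those 6 letters have D appearing twice, giving (6)!/(2!) = 360.

360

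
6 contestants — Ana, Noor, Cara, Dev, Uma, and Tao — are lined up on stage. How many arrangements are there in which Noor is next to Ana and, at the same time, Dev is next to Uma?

96

Treat {Noor,Ana} as one block (2 orders) and {Dev,Uma} as another (2 orders).
That leaves 4 units to arrange: 2 × 2 × 4! = 4 × 24 = 96.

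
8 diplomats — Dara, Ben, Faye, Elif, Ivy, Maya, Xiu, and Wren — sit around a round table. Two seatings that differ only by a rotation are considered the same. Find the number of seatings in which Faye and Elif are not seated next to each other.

Without the restriction there are (7)! = 5040 seatings.
Seatings with Faye beside Elif: treat them as a block with 2 internal orders, giving 2 × (6)! = 1440.
Subtracting, 5040 − 1440 = 3600.

3600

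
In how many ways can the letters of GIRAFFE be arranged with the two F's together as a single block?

Treat the 2 copies of F as a single block. The multiset to arrange is then {FF, A, E, G, I, R}, 6 items in all.
All 6 items are distinct, so there are (6)! = 720 arrangements.

720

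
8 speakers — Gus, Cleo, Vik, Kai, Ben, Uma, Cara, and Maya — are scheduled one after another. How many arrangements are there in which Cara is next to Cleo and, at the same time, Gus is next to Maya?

2880

Treat {Cara,Cleo} as one block (2 orders) and {Gus,Maya} as another (2 orders).
That leaves 6 units to arrange: 2 × 2 × 6! = 4 × 720 = 2880.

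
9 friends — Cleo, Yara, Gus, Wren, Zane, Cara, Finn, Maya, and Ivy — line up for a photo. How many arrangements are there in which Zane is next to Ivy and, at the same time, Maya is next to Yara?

20160

Treat {Zane,Ivy} as one block (2 orders) and {Maya,Yara} as another (2 orders).
That leaves 7 units to arrange: 2 × 2 × 7! = 4 × 5040 = 20160.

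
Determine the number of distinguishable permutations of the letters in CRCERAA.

CRCERAA has 7 letters with A appearing twice, C appearing twice, and R appearing twice.
So there are 7! / (2!·2!·2!) = 630 distinguishable arrangements.

630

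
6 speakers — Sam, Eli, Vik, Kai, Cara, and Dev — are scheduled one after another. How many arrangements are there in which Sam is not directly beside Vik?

480

Of the 6! = 720 arrangements, those with Sam and Vik adjacent number 2 × 5! = 240 (treat the pair as a block with 2 internal orders).
So 720 − 240 = 480 arrangements keep them apart.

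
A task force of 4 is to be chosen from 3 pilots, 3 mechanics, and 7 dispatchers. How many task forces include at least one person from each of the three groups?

Total 4-person selections from all 13: C(13,4) = 715.
Selections missing a whole group: no pilots → C(10,4) = 210; no mechanics → C(10,4) = 210; no dispatchers → C(6,4) = 15.
Add back selections omitting two groups (i.e. drawn from a single group): C(3,4) + C(3,4) + C(7,4) = 35.
By inclusion–exclusion: 715 − 435 + 35 = 315.

315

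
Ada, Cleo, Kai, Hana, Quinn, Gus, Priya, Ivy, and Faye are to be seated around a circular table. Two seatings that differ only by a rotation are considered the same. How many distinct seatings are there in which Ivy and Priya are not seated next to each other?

All circular seatings of 9 people number (8)! = 40320.
Those with Ivy next to Priya: fuse the pair into one unit and seat 8 units around a circle — 2·(7)! = 10080.
Subtracting, 40320 − 10080 = 30240.

30240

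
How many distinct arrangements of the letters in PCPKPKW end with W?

60

Fix W in the last position and arrange the remaining 6 letters.
Those 6 letters have K appearing twice and P appearing 3 times, giving (6)!/(3!·2!) = 60.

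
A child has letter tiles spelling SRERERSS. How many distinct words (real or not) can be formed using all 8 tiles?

560

Letter multiplicities in SRERERSS: E×2, R×3, S×3.
Dividing 8! = 40320 by 3!·3!·2! = 72 for the repeated letters gives 560.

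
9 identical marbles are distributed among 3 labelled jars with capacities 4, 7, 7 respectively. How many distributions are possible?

34

Without the upper bounds there are C(11,2) = 55 ways to split 9 among 3 jars.
Subtract solutions that violate a single cap (substitute x_i' = x_i − (cap_i+1)): x_1 ≥ 5 gives C(6,2) = 15; x_2 ≥ 8 gives C(3,2) = 3; x_3 ≥ 8 gives C(3,2) = 3. Together 21.
No two caps can be exceeded simultaneously, so the pair terms are all 0.
By inclusion–exclusion the count is 55 − 21 + 0 = 34.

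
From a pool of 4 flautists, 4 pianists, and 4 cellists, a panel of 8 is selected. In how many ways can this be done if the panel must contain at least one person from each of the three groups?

492

Total 8-person selections from all 12: C(12,8) = 495.
Selections missing a whole group: no flautists → C(8,8) = 1; no pianists → C(8,8) = 1; no cellists → C(8,8) = 1.
Add back selections omitting two groups (i.e. drawn from a single group): C(4,8) + C(4,8) + C(4,8) = 0.
By inclusion–exclusion: 495 − 3 + 0 = 492.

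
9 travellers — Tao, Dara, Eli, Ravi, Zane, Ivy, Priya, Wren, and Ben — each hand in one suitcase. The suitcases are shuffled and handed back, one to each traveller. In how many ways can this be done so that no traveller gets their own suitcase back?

This is the derangement count D_9: permutations of 9 items with no fixed point.
By inclusion–exclusion this is Σ_{j=0}^{9} (−1)^j C(9,j)·(9−j)!.
Computing: 362880 − 362880 + 181440 − 60480 + 15120 − 3024 + 504 − 72 + 9 − 1 = 133496.

133496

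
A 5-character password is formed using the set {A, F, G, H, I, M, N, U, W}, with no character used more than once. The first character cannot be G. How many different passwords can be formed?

13440

The first character has 9−1 = 8 choices (anything except G).
The remaining 4 characters are filled from the other 8 symbols without repetition: 8 × 7 × 6 × 5 = 1680.
Total: 8 × 1680 = 13440.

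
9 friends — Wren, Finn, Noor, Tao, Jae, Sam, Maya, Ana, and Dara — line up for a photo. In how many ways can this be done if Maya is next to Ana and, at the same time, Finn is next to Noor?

20160

Treat {Maya,Ana} as one block (2 orders) and {Finn,Noor} as another (2 orders).
That leaves 7 units to arrange: 2 × 2 × 7! = 4 × 5040 = 20160.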